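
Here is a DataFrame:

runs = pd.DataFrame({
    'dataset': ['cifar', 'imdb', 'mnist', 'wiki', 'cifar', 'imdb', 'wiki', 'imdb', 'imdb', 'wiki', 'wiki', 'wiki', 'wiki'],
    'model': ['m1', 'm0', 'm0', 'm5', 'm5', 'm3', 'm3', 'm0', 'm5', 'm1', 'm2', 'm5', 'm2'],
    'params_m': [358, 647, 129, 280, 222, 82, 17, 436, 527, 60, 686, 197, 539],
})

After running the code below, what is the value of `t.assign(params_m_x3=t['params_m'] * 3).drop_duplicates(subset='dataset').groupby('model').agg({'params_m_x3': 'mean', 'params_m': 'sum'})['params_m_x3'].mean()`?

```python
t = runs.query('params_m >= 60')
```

1026.0

filter rows where params_m >= 60:
   dataset model  params_m
0    cifar    m1       358
1     imdb    m0       647
2    mnist    m0       129
3     wiki    m5       280
4    cifar    m5       222
5     imdb    m3        82
7     imdb    m0       436
8     imdb    m5       527
9     wiki    m1        60
10    wiki    m2       686
11    wiki    m5       197
12    wiki    m2       539
add column params_m_x3 = t['params_m'] * 3:
   dataset model  params_m  params_m_x3
0    cifar    m1       358         1074
1     imdb    m0       647         1941
2    mnist    m0       129          387
3     wiki    m5       280          840
4    cifar    m5       222          666
5     imdb    m3        82          246
7     imdb    m0       436         1308
8     imdb    m5       527         1581
9     wiki    m1        60          180
10    wiki    m2       686         2058
11    wiki    m5       197          591
12    wiki    m2       539         1617
drop duplicate dataset (keep=first):
  dataset model  params_m  params_m_x3
0   cifar    m1       358         1074
1    imdb    m0       647         1941
2   mnist    m0       129          387
3    wiki    m5       280          840
group by model: mean(params_m_x3), sum(params_m):
       params_m_x3  params_m
model                       
m0          1164.0       776
m1          1074.0       358
m5           840.0       280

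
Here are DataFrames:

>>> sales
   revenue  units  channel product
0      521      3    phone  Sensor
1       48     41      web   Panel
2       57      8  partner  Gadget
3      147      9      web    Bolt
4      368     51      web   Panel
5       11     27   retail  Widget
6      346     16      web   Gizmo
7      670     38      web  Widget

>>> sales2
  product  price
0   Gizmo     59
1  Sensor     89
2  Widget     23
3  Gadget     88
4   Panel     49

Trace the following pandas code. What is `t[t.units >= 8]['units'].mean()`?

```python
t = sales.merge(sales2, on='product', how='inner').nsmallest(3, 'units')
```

merge on 'product' (how='inner') → 7 rows:
   revenue  units  channel product  price
0      521      3    phone  Sensor     89
1       48     41      web   Panel     49
2       57      8  partner  Gadget     88
3      368     51      web   Panel     49
4       11     27   retail  Widget     23
5      346     16      web   Gizmo     59
6      670     38      web  Widget     23
take 3 rows with smallest units:
   revenue  units  channel product  price
0      521      3    phone  Sensor     89
2       57      8  partner  Gadget     88
5      346     16      web   Gizmo     59
filter rows where units >= 8:
   revenue  units  channel product  price
2       57      8  partner  Gadget     88
5      346     16      web   Gizmo     59
So mean() = 12.0.

12.0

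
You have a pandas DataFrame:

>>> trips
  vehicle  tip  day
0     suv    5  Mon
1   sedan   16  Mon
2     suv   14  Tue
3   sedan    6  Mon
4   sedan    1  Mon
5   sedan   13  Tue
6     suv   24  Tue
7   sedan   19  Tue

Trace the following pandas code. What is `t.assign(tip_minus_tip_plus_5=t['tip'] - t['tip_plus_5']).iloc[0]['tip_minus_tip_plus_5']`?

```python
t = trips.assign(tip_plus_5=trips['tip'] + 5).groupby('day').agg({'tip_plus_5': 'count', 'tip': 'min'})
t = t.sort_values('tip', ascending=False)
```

add column tip_plus_5 = trips['tip'] + 5:
  vehicle  tip  day  tip_plus_5
0     suv    5  Mon          10
1   sedan   16  Mon          21
2     suv   14  Tue          19
3   sedan    6  Mon          11
4   sedan    1  Mon           6
5   sedan   13  Tue          18
6     suv   24  Tue          29
7   sedan   19  Tue          24
group by day: count(tip_plus_5), min(tip):
     tip_plus_5  tip
day                 
Mon           4    1
Tue           4   13
sort by tip descending:
     tip_plus_5  tip
day                 
Tue           4   13
Mon           4    1
add column tip_minus_tip_plus_5 = t['tip'] - t['tip_plus_5']:
     tip_plus_5  tip  tip_minus_tip_plus_5
day                                       
Tue           4   13                     9
Mon           4    1                    -3
Taking the value at position 0, column 'tip_minus_tip_plus_5' gives 9.

9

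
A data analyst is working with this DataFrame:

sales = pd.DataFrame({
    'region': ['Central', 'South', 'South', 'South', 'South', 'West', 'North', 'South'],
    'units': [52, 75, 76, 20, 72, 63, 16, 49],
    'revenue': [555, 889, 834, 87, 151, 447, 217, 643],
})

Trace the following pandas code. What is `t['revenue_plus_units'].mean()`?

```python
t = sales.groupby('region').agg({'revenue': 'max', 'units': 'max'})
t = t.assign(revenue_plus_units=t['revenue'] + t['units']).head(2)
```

420.0

group by region: max(revenue), max(units):
         revenue  units
region                 
Central      555     52
North        217     16
South        889     76
West         447     63
add column revenue_plus_units = t['revenue'] + t['units']:
         revenue  units  revenue_plus_units
region                                     
Central      555     52                 607
North        217     16                 233
South        889     76                 965
West         447     63                 510
take first 2 rows:
         revenue  units  revenue_plus_units
region                                     
Central      555     52                 607
North        217     16                 233
Hence 420.0.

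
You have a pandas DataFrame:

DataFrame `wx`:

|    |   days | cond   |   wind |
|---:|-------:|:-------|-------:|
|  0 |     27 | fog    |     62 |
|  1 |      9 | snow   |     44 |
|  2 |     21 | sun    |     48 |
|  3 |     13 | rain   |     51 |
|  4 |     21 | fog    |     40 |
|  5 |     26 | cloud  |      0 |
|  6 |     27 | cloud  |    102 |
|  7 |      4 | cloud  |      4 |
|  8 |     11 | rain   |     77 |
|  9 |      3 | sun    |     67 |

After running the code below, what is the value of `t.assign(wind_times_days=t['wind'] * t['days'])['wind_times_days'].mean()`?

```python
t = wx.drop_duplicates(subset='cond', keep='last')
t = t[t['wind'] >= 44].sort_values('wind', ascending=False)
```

drop duplicate cond (keep=last):
   days   cond  wind
1     9   snow    44
4    21    fog    40
7     4  cloud     4
8    11   rain    77
9     3    sun    67
filter rows where wind >= 44:
   days  cond  wind
1     9  snow    44
8    11  rain    77
9     3   sun    67
sort by wind descending:
   days  cond  wind
8    11  rain    77
9     3   sun    67
1     9  snow    44
add column wind_times_days = t['wind'] * t['days']:
   days  cond  wind  wind_times_days
8    11  rain    77              847
9     3   sun    67              201
1     9  snow    44              396

481.333333333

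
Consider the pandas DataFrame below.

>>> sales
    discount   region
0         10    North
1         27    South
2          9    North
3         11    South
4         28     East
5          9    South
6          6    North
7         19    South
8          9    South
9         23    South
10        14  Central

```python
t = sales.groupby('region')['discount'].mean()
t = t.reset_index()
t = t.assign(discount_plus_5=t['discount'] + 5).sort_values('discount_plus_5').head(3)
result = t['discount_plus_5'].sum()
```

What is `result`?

group by region, mean of discount:
region
Central    14.000000
East       28.000000
North       8.333333
South      16.333333
Name: discount, dtype: float64
reset_index():
    region   discount
0  Central  14.000000
1     East  28.000000
2    North   8.333333
3    South  16.333333
add column discount_plus_5 = t['discount'] + 5:
    region   discount  discount_plus_5
0  Central  14.000000        19.000000
1     East  28.000000        33.000000
2    North   8.333333        13.333333
3    South  16.333333        21.333333
sort by discount_plus_5:
    region   discount  discount_plus_5
2    North   8.333333        13.333333
0  Central  14.000000        19.000000
3    South  16.333333        21.333333
1     East  28.000000        33.000000
take first 3 rows:
    region   discount  discount_plus_5
2    North   8.333333        13.333333
0  Central  14.000000        19.000000
3    South  16.333333        21.333333
So sum() = 53.6666666667.

53.6666666667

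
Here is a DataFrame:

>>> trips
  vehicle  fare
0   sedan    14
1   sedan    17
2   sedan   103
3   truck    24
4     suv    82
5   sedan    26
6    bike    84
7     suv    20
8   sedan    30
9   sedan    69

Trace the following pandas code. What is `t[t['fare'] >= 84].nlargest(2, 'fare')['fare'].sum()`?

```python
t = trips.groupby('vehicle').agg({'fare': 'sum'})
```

361

group by vehicle, sum of fare:
         fare
vehicle      
bike       84
sedan     259
suv       102
truck      24
filter rows where fare >= 84:
         fare
vehicle      
bike       84
sedan     259
suv       102
take 2 rows with largest fare:
         fare
vehicle      
sedan     259
suv       102
Then the sum of column 'fare': 361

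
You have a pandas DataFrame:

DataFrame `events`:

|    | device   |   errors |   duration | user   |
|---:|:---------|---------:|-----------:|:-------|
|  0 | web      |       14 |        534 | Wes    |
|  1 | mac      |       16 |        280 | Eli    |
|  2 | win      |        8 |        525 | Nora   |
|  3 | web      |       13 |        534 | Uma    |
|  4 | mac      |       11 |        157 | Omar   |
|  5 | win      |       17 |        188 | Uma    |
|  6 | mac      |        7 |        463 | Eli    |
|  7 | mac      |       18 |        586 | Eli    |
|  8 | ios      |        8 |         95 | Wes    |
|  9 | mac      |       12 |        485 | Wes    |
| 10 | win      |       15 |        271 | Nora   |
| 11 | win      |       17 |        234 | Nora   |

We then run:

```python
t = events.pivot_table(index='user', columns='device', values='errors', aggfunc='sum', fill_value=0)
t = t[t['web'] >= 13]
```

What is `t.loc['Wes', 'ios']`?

pivot: rows=user, cols=device, sum(errors):
device  ios  mac  web  win
user                      
Eli       0   41    0    0
Nora      0    0    0   40
Omar      0   11    0    0
Uma       0    0   13   17
Wes       8   12   14    0
filter rows where web >= 13:
device  ios  mac  web  win
user                      
Uma       0    0   13   17
Wes       8   12   14    0

8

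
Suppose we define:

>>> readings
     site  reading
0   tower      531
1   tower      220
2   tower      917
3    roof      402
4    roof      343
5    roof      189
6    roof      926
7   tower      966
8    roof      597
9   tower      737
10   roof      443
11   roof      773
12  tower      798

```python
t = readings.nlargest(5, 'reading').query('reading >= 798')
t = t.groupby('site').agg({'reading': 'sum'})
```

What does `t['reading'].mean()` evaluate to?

take 5 rows with largest reading:
     site  reading
7   tower      966
6    roof      926
2   tower      917
12  tower      798
11   roof      773
filter rows where reading >= 798:
     site  reading
7   tower      966
6    roof      926
2   tower      917
12  tower      798
group by site, sum of reading:
       reading
site          
roof       926
tower     2681
mean of column 'reading' → 1803.5

1803.5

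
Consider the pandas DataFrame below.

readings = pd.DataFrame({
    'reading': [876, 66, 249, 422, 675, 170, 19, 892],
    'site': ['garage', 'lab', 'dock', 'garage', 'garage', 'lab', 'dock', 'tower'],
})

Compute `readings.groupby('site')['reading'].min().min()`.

group by site, min of reading:
site
dock       19
garage    422
lab        66
tower     892
Name: reading, dtype: int64
Then the min of the resulting series: 19

19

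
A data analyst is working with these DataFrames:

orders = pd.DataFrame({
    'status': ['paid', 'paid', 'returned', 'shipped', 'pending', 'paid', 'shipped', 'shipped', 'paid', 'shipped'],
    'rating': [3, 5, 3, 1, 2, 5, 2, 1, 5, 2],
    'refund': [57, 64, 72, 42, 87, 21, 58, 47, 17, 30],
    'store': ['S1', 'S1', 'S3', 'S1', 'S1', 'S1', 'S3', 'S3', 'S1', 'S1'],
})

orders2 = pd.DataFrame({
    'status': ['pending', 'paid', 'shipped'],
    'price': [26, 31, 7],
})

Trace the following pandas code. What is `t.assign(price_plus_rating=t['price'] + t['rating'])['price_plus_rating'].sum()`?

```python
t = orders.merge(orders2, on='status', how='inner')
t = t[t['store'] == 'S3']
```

merge on 'status' (how='inner') → 9 rows:
    status  rating  refund store  price
0     paid       3      57    S1     31
1     paid       5      64    S1     31
2  shipped       1      42    S1      7
3  pending       2      87    S1     26
4     paid       5      21    S1     31
5  shipped       2      58    S3      7
6  shipped       1      47    S3      7
7     paid       5      17    S1     31
8  shipped       2      30    S1      7
filter rows where store == 'S3':
    status  rating  refund store  price
5  shipped       2      58    S3      7
6  shipped       1      47    S3      7
add column price_plus_rating = t['price'] + t['rating']:
    status  rating  refund store  price  price_plus_rating
5  shipped       2      58    S3      7                  9
6  shipped       1      47    S3      7                  8
So sum() = 17.

17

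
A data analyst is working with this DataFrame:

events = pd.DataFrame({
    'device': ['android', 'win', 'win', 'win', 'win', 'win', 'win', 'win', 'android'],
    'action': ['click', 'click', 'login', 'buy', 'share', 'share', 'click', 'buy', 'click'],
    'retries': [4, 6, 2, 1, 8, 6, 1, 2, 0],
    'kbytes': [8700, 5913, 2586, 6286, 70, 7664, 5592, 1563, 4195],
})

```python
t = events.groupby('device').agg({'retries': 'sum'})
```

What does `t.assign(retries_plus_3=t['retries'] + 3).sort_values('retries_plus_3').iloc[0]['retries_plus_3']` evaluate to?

group by device, sum of retries:
         retries
device          
android        4
win           26
add column retries_plus_3 = t['retries'] + 3:
         retries  retries_plus_3
device                          
android        4               7
win           26              29
sort by retries_plus_3:
         retries  retries_plus_3
device                          
android        4               7
win           26              29
Taking the value at position 0, column 'retries_plus_3' gives 7.

7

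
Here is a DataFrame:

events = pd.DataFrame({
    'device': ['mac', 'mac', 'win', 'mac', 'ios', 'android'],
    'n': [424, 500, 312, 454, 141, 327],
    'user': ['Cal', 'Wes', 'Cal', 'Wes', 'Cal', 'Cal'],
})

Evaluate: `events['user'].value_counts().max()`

value_counts of user:
user
Cal    4
Wes    2
Name: count, dtype: int64
Taking the max of the resulting series gives 4.

4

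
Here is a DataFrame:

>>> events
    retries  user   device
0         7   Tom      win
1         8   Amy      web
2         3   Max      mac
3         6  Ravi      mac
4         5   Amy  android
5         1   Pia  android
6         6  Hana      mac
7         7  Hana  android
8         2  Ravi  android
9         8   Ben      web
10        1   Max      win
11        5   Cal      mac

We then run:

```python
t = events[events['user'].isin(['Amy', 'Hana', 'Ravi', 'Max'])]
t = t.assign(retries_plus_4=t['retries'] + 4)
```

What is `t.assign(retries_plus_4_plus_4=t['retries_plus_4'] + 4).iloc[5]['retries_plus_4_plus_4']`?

filter rows where user in ['Amy', 'Hana', 'Ravi', 'Max']:
    retries  user   device
1         8   Amy      web
2         3   Max      mac
3         6  Ravi      mac
4         5   Amy  android
6         6  Hana      mac
7         7  Hana  android
8         2  Ravi  android
10        1   Max      win
add column retries_plus_4 = t['retries'] + 4:
    retries  user   device  retries_plus_4
1         8   Amy      web              12
2         3   Max      mac               7
3         6  Ravi      mac              10
4         5   Amy  android               9
6         6  Hana      mac              10
7         7  Hana  android              11
8         2  Ravi  android               6
10        1   Max      win               5
add column retries_plus_4_plus_4 = t['retries_plus_4'] + 4:
    retries  user   device  retries_plus_4  retries_plus_4_plus_4
1         8   Amy      web              12                     16
2         3   Max      mac               7                     11
3         6  Ravi      mac              10                     14
4         5   Amy  android               9                     13
6         6  Hana      mac              10                     14
7         7  Hana  android              11                     15
8         2  Ravi  android               6                     10
10        1   Max      win               5                      9
Taking the value at position 5, column 'retries_plus_4_plus_4' gives 15.

15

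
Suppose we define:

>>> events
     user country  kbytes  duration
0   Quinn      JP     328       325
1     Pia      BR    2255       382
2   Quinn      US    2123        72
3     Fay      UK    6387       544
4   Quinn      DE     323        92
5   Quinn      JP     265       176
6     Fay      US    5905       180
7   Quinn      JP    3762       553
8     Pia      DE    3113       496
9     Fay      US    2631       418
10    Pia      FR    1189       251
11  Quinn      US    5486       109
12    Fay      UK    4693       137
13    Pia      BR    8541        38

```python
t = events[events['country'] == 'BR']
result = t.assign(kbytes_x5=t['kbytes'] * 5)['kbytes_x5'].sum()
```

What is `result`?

53980

filter rows where country == 'BR':
   user country  kbytes  duration
1   Pia      BR    2255       382
13  Pia      BR    8541        38
add column kbytes_x5 = t['kbytes'] * 5:
   user country  kbytes  duration  kbytes_x5
1   Pia      BR    2255       382      11275
13  Pia      BR    8541        38      42705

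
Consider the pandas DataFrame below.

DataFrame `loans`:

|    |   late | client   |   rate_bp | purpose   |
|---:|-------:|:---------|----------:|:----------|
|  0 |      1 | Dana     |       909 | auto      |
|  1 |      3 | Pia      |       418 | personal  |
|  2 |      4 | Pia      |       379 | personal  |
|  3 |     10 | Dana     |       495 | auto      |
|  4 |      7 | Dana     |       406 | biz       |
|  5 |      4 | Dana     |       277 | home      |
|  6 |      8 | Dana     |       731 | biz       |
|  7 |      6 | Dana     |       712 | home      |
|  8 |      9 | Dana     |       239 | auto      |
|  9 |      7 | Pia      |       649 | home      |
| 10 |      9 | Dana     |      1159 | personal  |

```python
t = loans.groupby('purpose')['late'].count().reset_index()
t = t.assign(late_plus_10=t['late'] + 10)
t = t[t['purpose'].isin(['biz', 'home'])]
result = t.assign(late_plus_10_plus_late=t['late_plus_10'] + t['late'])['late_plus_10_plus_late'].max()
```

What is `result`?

group by purpose, count of late:
purpose
auto        3
biz         2
home        3
personal    3
Name: late, dtype: int64
reset_index():
    purpose  late
0      auto     3
1       biz     2
2      home     3
3  personal     3
add column late_plus_10 = t['late'] + 10:
    purpose  late  late_plus_10
0      auto     3            13
1       biz     2            12
2      home     3            13
3  personal     3            13
filter rows where purpose in ['biz', 'home']:
  purpose  late  late_plus_10
1     biz     2            12
2    home     3            13
add column late_plus_10_plus_late = t['late_plus_10'] + t['late']:
  purpose  late  late_plus_10  late_plus_10_plus_late
1     biz     2            12                      14
2    home     3            13                      16
The max of column 'late_plus_10_plus_late' is 16.

16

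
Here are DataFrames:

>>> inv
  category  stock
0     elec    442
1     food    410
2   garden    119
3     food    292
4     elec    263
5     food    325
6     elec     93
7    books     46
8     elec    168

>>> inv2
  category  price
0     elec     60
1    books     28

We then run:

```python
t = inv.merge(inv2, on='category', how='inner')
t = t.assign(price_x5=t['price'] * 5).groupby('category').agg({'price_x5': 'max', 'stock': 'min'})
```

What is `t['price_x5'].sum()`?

merge on 'category' (how='inner') → 5 rows:
  category  stock  price
0     elec    442     60
1     elec    263     60
2     elec     93     60
3    books     46     28
4     elec    168     60
add column price_x5 = t['price'] * 5:
  category  stock  price  price_x5
0     elec    442     60       300
1     elec    263     60       300
2     elec     93     60       300
3    books     46     28       140
4     elec    168     60       300
group by category: max(price_x5), min(stock):
          price_x5  stock
category                 
books          140     46
elec           300     93
The sum of column 'price_x5' is 440.

440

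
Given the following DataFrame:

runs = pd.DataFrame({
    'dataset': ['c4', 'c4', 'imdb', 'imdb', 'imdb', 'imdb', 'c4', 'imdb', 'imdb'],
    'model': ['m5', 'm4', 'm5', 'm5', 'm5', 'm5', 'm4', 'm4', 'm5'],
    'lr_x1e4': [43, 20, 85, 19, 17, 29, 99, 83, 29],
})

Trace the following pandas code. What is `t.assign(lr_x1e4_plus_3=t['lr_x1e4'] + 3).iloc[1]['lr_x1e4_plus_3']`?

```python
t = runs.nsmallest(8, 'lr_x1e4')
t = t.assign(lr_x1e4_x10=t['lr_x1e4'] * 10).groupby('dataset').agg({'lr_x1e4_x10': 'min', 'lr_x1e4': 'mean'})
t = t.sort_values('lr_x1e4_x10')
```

take 8 rows with smallest lr_x1e4:
  dataset model  lr_x1e4
4    imdb    m5       17
3    imdb    m5       19
1      c4    m4       20
5    imdb    m5       29
8    imdb    m5       29
0      c4    m5       43
7    imdb    m4       83
2    imdb    m5       85
add column lr_x1e4_x10 = t['lr_x1e4'] * 10:
  dataset model  lr_x1e4  lr_x1e4_x10
4    imdb    m5       17          170
3    imdb    m5       19          190
1      c4    m4       20          200
5    imdb    m5       29          290
8    imdb    m5       29          290
0      c4    m5       43          430
7    imdb    m4       83          830
2    imdb    m5       85          850
group by dataset: min(lr_x1e4_x10), mean(lr_x1e4):
         lr_x1e4_x10    lr_x1e4
dataset                        
c4               200  31.500000
imdb             170  43.666667
sort by lr_x1e4_x10:
         lr_x1e4_x10    lr_x1e4
dataset                        
imdb             170  43.666667
c4               200  31.500000
add column lr_x1e4_plus_3 = t['lr_x1e4'] + 3:
         lr_x1e4_x10    lr_x1e4  lr_x1e4_plus_3
dataset                                        
imdb             170  43.666667       46.666667
c4               200  31.500000       34.500000
Reading off the value at position 1, column 'lr_x1e4_plus_3', we get 34.5.

34.5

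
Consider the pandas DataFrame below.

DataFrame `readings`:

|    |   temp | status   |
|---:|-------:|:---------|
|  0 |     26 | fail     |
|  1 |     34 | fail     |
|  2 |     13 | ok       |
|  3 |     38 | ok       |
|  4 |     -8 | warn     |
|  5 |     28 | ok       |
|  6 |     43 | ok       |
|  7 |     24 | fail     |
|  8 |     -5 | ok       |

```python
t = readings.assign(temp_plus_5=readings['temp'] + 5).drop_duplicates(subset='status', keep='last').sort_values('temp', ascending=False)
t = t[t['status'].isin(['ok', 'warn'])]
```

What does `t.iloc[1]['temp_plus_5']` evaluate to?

add column temp_plus_5 = readings['temp'] + 5:
   temp status  temp_plus_5
0    26   fail           31
1    34   fail           39
2    13     ok           18
3    38     ok           43
4    -8   warn           -3
5    28     ok           33
6    43     ok           48
7    24   fail           29
8    -5     ok            0
drop duplicate status (keep=last):
   temp status  temp_plus_5
4    -8   warn           -3
7    24   fail           29
8    -5     ok            0
sort by temp descending:
   temp status  temp_plus_5
7    24   fail           29
8    -5     ok            0
4    -8   warn           -3
filter rows where status in ['ok', 'warn']:
   temp status  temp_plus_5
8    -5     ok            0
4    -8   warn           -3
Reading off the value at position 1, column 'temp_plus_5', we get -3.

-3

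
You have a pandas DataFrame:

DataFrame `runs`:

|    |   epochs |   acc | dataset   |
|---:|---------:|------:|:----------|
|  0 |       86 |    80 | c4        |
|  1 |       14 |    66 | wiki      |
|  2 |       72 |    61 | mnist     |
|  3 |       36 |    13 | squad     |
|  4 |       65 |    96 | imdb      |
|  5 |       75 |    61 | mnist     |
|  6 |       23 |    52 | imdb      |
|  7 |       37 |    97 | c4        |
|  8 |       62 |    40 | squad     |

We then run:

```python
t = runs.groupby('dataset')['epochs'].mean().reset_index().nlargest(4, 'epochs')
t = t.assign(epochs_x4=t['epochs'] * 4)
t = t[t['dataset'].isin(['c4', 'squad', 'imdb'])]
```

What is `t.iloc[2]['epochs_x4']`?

176.0

group by dataset, mean of epochs:
dataset
c4       61.5
imdb     44.0
mnist    73.5
squad    49.0
wiki     14.0
Name: epochs, dtype: float64
reset_index():
  dataset  epochs
0      c4    61.5
1    imdb    44.0
2   mnist    73.5
3   squad    49.0
4    wiki    14.0
take 4 rows with largest epochs:
  dataset  epochs
2   mnist    73.5
0      c4    61.5
3   squad    49.0
1    imdb    44.0
add column epochs_x4 = t['epochs'] * 4:
  dataset  epochs  epochs_x4
2   mnist    73.5      294.0
0      c4    61.5      246.0
3   squad    49.0      196.0
1    imdb    44.0      176.0
filter rows where dataset in ['c4', 'squad', 'imdb']:
  dataset  epochs  epochs_x4
0      c4    61.5      246.0
3   squad    49.0      196.0
1    imdb    44.0      176.0
Reading off the value at position 2, column 'epochs_x4', we get 176.0.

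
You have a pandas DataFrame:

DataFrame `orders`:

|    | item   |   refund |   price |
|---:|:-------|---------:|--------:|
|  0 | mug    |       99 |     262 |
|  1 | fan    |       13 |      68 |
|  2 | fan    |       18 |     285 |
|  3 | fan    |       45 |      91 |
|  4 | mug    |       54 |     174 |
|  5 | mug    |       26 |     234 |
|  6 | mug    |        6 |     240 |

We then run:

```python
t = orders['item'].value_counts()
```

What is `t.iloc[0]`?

value_counts of item:
item
mug    4
fan    3
Name: count, dtype: int64
Finally, value at position 0 = 4.

4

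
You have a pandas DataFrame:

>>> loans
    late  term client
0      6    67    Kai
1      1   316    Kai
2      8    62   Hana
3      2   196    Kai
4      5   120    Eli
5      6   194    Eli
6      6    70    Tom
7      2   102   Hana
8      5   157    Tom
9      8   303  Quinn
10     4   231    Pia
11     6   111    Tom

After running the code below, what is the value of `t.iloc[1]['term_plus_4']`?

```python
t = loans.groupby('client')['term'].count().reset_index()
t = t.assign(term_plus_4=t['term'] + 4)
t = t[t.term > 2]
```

group by client, count of term:
client
Eli      2
Hana     2
Kai      3
Pia      1
Quinn    1
Tom      3
Name: term, dtype: int64
reset_index():
  client  term
0    Eli     2
1   Hana     2
2    Kai     3
3    Pia     1
4  Quinn     1
5    Tom     3
add column term_plus_4 = t['term'] + 4:
  client  term  term_plus_4
0    Eli     2            6
1   Hana     2            6
2    Kai     3            7
3    Pia     1            5
4  Quinn     1            5
5    Tom     3            7
filter rows where term > 2:
  client  term  term_plus_4
2    Kai     3            7
5    Tom     3            7

7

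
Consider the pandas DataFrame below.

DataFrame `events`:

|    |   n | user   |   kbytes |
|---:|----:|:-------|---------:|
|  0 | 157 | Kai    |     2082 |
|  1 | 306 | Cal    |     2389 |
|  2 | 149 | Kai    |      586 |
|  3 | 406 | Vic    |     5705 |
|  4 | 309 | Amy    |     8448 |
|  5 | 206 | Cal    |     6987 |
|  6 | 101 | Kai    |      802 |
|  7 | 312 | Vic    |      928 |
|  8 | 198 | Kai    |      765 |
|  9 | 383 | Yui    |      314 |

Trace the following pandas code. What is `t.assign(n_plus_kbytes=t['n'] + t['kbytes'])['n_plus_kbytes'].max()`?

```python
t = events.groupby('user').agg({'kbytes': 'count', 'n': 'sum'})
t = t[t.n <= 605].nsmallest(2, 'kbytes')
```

384

group by user: count(kbytes), sum(n):
      kbytes    n
user             
Amy        1  309
Cal        2  512
Kai        4  605
Vic        2  718
Yui        1  383
filter rows where n <= 605:
      kbytes    n
user             
Amy        1  309
Cal        2  512
Kai        4  605
Yui        1  383
take 2 rows with smallest kbytes:
      kbytes    n
user             
Amy        1  309
Yui        1  383
add column n_plus_kbytes = t['n'] + t['kbytes']:
      kbytes    n  n_plus_kbytes
user                            
Amy        1  309            310
Yui        1  383            384
The max of column 'n_plus_kbytes' is 384.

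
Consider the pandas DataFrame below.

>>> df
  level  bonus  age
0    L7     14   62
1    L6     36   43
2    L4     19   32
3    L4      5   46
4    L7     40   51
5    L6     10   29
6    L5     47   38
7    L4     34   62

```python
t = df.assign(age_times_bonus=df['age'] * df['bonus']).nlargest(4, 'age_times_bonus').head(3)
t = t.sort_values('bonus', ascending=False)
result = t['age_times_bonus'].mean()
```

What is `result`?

1978.0

add column age_times_bonus = df['age'] * df['bonus']:
  level  bonus  age  age_times_bonus
0    L7     14   62              868
1    L6     36   43             1548
2    L4     19   32              608
3    L4      5   46              230
4    L7     40   51             2040
5    L6     10   29              290
6    L5     47   38             1786
7    L4     34   62             2108
take 4 rows with largest age_times_bonus:
  level  bonus  age  age_times_bonus
7    L4     34   62             2108
4    L7     40   51             2040
6    L5     47   38             1786
1    L6     36   43             1548
take first 3 rows:
  level  bonus  age  age_times_bonus
7    L4     34   62             2108
4    L7     40   51             2040
6    L5     47   38             1786
sort by bonus descending:
  level  bonus  age  age_times_bonus
6    L5     47   38             1786
4    L7     40   51             2040
7    L4     34   62             2108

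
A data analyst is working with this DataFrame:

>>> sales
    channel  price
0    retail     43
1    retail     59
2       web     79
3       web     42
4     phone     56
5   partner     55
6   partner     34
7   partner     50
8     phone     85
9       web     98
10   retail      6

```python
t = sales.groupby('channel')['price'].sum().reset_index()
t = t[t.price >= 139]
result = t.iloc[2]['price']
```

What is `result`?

219

group by channel, sum of price:
channel
partner    139
phone      141
retail     108
web        219
Name: price, dtype: int64
reset_index():
   channel  price
0  partner    139
1    phone    141
2   retail    108
3      web    219
filter rows where price >= 139:
   channel  price
0  partner    139
1    phone    141
3      web    219
Finally, value at position 2, column 'price' = 219.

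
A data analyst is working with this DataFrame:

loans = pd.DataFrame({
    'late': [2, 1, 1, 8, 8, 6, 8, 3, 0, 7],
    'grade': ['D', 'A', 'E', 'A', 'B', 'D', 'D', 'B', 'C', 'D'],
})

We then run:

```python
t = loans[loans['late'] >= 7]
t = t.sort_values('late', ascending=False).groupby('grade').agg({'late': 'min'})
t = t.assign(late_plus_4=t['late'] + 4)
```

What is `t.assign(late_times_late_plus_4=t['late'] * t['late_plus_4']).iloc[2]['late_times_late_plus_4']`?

filter rows where late >= 7:
   late grade
3     8     A
4     8     B
6     8     D
9     7     D
sort by late descending:
   late grade
3     8     A
4     8     B
6     8     D
9     7     D
group by grade, min of late:
       late
grade      
A         8
B         8
D         7
add column late_plus_4 = t['late'] + 4:
       late  late_plus_4
grade                   
A         8           12
B         8           12
D         7           11
add column late_times_late_plus_4 = t['late'] * t['late_plus_4']:
       late  late_plus_4  late_times_late_plus_4
grade                                           
A         8           12                      96
B         8           12                      96
D         7           11                      77
Then the value at position 2, column 'late_times_late_plus_4': 77

77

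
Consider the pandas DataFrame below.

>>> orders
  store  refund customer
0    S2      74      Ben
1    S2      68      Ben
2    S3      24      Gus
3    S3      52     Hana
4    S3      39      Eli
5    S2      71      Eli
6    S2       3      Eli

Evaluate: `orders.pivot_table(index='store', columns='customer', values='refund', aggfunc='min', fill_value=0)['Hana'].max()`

52

pivot: rows=store, cols=customer, min(refund):
customer  Ben  Eli  Gus  Hana
store                        
S2         68    3    0     0
S3          0   39   24    52
Finally, max of column 'Hana' = 52.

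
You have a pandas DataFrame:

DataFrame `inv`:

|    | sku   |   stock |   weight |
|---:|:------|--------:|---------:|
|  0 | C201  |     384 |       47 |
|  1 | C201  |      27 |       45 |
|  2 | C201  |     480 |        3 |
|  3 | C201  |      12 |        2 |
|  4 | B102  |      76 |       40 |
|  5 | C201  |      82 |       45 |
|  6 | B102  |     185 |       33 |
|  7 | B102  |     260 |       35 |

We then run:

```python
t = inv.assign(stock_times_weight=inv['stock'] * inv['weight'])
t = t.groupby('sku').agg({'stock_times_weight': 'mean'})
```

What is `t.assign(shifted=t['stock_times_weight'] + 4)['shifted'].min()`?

add column stock_times_weight = inv['stock'] * inv['weight']:
    sku  stock  weight  stock_times_weight
0  C201    384      47               18048
1  C201     27      45                1215
2  C201    480       3                1440
3  C201     12       2                  24
4  B102     76      40                3040
5  C201     82      45                3690
6  B102    185      33                6105
7  B102    260      35                9100
group by sku, mean of stock_times_weight:
      stock_times_weight
sku                     
B102         6081.666667
C201         4883.400000
add column shifted = t['stock_times_weight'] + 4:
      stock_times_weight      shifted
sku                                  
B102         6081.666667  6085.666667
C201         4883.400000  4887.400000
Finally, min of column 'shifted' = 4887.4.

4887.4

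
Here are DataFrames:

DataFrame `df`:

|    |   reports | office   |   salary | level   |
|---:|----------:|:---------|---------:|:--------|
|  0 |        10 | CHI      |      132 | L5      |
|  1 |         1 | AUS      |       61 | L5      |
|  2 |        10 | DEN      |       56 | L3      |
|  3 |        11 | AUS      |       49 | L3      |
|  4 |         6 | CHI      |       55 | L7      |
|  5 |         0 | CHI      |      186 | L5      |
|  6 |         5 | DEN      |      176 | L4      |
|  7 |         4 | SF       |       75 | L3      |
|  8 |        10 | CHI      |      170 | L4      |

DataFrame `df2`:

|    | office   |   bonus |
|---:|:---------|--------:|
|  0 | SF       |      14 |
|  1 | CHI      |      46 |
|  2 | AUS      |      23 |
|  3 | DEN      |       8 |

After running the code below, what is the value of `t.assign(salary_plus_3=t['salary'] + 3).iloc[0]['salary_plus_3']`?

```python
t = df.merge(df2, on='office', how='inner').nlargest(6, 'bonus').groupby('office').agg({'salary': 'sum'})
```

113

merge on 'office' (how='inner') → 9 rows:
   reports office  salary level  bonus
0       10    CHI     132    L5     46
1        1    AUS      61    L5     23
2       10    DEN      56    L3      8
3       11    AUS      49    L3     23
4        6    CHI      55    L7     46
5        0    CHI     186    L5     46
6        5    DEN     176    L4      8
7        4     SF      75    L3     14
8       10    CHI     170    L4     46
take 6 rows with largest bonus:
   reports office  salary level  bonus
0       10    CHI     132    L5     46
4        6    CHI      55    L7     46
5        0    CHI     186    L5     46
8       10    CHI     170    L4     46
1        1    AUS      61    L5     23
3       11    AUS      49    L3     23
group by office, sum of salary:
        salary
office        
AUS        110
CHI        543
add column salary_plus_3 = t['salary'] + 3:
        salary  salary_plus_3
office                       
AUS        110            113
CHI        543            546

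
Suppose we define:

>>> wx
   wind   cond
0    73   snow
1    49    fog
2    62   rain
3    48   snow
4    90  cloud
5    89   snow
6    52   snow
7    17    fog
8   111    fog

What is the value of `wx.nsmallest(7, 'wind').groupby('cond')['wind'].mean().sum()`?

160.5

take 7 rows with smallest wind:
   wind  cond
7    17   fog
3    48  snow
1    49   fog
6    52  snow
2    62  rain
0    73  snow
5    89  snow
group by cond, mean of wind:
cond
fog     33.0
rain    62.0
snow    65.5
Name: wind, dtype: float64
sum of the resulting series → 160.5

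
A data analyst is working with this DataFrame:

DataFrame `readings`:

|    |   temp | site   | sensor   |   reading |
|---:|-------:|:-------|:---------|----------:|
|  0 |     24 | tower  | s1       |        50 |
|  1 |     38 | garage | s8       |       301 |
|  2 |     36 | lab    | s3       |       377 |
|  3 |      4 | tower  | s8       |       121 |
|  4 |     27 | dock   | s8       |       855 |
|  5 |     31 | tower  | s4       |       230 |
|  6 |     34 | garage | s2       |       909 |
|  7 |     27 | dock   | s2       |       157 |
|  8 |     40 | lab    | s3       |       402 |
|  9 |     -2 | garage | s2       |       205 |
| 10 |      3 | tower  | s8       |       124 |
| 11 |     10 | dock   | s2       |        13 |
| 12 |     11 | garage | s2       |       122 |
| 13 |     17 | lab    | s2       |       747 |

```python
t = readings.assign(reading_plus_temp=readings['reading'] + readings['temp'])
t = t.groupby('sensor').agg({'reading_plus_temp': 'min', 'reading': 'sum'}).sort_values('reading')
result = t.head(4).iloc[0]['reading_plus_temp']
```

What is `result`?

add column reading_plus_temp = readings['reading'] + readings['temp']:
    temp    site sensor  reading  reading_plus_temp
0     24   tower     s1       50                 74
1     38  garage     s8      301                339
2     36     lab     s3      377                413
3      4   tower     s8      121                125
4     27    dock     s8      855                882
5     31   tower     s4      230                261
6     34  garage     s2      909                943
7     27    dock     s2      157                184
8     40     lab     s3      402                442
9     -2  garage     s2      205                203
10     3   tower     s8      124                127
11    10    dock     s2       13                 23
12    11  garage     s2      122                133
13    17     lab     s2      747                764
group by sensor: min(reading_plus_temp), sum(reading):
        reading_plus_temp  reading
sensor                            
s1                     74       50
s2                     23     2153
s3                    413      779
s4                    261      230
s8                    125     1401
sort by reading:
        reading_plus_temp  reading
sensor                            
s1                     74       50
s4                    261      230
s3                    413      779
s8                    125     1401
s2                     23     2153
take first 4 rows:
        reading_plus_temp  reading
sensor                            
s1                     74       50
s4                    261      230
s3                    413      779
s8                    125     1401
Taking the value at position 0, column 'reading_plus_temp' gives 74.

74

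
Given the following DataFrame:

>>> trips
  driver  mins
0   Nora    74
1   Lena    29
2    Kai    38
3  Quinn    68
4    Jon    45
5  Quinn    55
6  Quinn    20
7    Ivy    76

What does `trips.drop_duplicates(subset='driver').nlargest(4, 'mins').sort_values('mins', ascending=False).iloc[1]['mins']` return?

drop duplicate driver (keep=first):
  driver  mins
0   Nora    74
1   Lena    29
2    Kai    38
3  Quinn    68
4    Jon    45
7    Ivy    76
take 4 rows with largest mins:
  driver  mins
7    Ivy    76
0   Nora    74
3  Quinn    68
4    Jon    45
sort by mins descending:
  driver  mins
7    Ivy    76
0   Nora    74
3  Quinn    68
4    Jon    45
So iloc[1]['mins'] = 74.

74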